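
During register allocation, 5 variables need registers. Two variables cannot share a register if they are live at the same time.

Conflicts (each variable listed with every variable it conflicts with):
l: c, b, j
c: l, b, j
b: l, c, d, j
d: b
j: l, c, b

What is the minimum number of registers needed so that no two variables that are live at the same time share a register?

4

l, c, b, j all conflict with each other, so at least 4 registers are needed.
Using 4 registers: l=2, c=3, b=1, d=2, j=4. Each listed conflict is separated.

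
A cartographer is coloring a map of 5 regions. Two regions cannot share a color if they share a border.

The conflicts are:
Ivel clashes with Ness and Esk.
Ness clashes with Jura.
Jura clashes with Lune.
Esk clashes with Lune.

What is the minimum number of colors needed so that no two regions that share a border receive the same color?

3

The cycle Ivel-Ness-Jura-Lune-Esk-Ivel has odd length 5, so it cannot be 2-colored; at least 3 colors are needed.
3 colors suffice: Ivel=1, Ness=2, Jura=1, Esk=3, Lune=2. Each listed conflict is separated.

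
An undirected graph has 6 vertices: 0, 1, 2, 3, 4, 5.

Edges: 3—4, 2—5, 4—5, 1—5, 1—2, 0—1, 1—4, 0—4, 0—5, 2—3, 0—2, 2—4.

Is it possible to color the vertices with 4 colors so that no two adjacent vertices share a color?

0, 1, 2, 4, 5 are mutually adjacent (a clique of size 5), so at least 5 colors are needed.
So 4 colors are not enough.

No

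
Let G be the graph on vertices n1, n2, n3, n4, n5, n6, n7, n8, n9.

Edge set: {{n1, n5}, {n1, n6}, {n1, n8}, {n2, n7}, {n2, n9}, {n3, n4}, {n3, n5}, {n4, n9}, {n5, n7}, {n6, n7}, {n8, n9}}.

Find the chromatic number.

2

n5 and n7 are adjacent, so at least 2 colors are needed.
2 colors suffice: color 1 → {n1, n3, n7, n9}; color 2 → {n2, n4, n5, n6, n8}. Each edge has distinct colors on its endpoints.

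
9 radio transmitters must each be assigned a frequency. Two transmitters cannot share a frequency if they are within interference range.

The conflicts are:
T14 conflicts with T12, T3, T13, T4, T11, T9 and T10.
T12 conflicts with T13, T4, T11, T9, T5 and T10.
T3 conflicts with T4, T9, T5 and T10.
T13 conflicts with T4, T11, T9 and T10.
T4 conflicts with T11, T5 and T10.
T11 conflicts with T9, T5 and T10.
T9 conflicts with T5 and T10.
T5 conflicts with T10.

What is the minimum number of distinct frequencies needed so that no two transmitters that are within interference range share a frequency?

T14, T12, T13, T11, T9, T10 pairwise conflict, so at least 6 frequencies are needed.
6 frequencies suffice: frequency 1 → {T10}; frequency 2 → {T14, T5}; frequency 3 → {T12, T3}; frequency 4 → {T4, T9}; frequency 5 → {T11}; frequency 6 → {T13}. Each listed conflict is separated.

6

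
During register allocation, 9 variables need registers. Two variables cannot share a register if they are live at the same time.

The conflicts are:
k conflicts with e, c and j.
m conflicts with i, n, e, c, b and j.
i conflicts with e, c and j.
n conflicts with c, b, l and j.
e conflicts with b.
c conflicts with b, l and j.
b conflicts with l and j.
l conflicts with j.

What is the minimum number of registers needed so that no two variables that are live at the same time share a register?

m, n, c, b, j pairwise conflict, so at least 5 registers are needed.
Using 5 registers: k=3, m=3, i=4, n=5, e=1, c=1, b=4, l=3, j=2. Every pair that conflicts lands in different registers.

5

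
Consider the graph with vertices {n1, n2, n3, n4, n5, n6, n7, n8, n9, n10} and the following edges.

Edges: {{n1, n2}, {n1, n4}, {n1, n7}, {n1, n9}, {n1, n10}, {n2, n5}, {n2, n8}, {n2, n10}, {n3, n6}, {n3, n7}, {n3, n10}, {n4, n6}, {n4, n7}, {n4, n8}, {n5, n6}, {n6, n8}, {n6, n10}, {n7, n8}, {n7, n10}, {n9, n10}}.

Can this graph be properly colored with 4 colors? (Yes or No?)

The chromatic number is 3. n1, n2, n10 form a triangle, so at least 3 colors are needed.
A valid assignment using 3 colors: n1=blue, n2=green, n3=blue, n4=red, n5=red, n6=green, n7=green, n8=blue, n9=green, n10=red.
Since 4 ≥ 3, a proper 4-coloring certainly exists.

Yes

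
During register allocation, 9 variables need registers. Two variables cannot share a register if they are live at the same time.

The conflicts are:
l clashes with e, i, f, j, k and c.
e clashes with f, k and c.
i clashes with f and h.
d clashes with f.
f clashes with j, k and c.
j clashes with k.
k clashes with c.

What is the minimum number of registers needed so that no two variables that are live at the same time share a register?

l, e, f, k, c are mutually in conflict, so at least 5 registers are needed.
5 registers suffice: register 1 → {f, h}; register 2 → {l, d}; register 3 → {i, k}; register 4 → {e, j}; register 5 → {c}. No two conflicting variables share a register.

5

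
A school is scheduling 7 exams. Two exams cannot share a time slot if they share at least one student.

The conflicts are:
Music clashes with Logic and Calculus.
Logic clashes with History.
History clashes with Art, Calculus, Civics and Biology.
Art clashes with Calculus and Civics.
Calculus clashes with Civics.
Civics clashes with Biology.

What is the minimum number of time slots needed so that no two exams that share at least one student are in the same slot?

History, Art, Calculus, Civics all conflict with each other, so at least 4 time slots are needed.
4 time slots suffice: time slot 1 → {Music, History}; time slot 2 → {Logic, Civics}; time slot 3 → {Calculus, Biology}; time slot 4 → {Art}. Every pair that conflicts lands in different time slots.

4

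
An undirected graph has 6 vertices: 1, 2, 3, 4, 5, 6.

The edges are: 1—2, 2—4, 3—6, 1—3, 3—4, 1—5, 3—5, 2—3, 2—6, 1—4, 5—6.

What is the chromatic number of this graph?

1, 2, 3, 4 are pairwise adjacent (a clique of size 4), so at least 4 colors are needed.
4 colors suffice: 1=green, 2=blue, 3=red, 4=yellow, 5=blue, 6=green. Every edge joins two different colors.

4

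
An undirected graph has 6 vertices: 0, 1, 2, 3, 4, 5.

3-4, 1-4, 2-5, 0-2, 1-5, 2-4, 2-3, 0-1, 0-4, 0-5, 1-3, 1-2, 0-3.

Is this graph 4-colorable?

0, 1, 2, 3, 4 are mutually adjacent (a clique of size 5), so at least 5 colors are needed.
So 4 colors are not enough.

No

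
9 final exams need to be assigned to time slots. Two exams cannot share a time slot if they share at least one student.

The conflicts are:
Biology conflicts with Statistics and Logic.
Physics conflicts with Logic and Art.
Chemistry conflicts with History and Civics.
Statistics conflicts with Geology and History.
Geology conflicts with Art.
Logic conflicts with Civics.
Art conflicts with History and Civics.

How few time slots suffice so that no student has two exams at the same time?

Chemistry and Civics conflict, so at least 2 time slots are needed.
2 time slots suffice: time slot 1 → {Chemistry, Statistics, Logic, Art}; time slot 2 → {Biology, Physics, Geology, History, Civics}. Each listed conflict is separated.

2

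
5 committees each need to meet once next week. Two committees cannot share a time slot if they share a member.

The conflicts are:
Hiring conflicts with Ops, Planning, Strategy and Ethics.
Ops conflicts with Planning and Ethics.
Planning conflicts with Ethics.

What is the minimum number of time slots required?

Hiring, Ops, Planning, Ethics pairwise conflict, so at least 4 time slots are needed.
4 time slots suffice: Hiring=1, Ops=4, Planning=2, Strategy=2, Ethics=3. No two conflicting committees share a time slot.

4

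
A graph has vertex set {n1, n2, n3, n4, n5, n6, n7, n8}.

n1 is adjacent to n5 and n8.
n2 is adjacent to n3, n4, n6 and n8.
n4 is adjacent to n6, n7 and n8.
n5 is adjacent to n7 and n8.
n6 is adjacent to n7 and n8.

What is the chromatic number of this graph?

n2, n4, n6, n8 form a clique, so at least 4 colors are needed.
4 colors suffice: color red → {n3, n7, n8}; color blue → {n4, n5}; color green → {n1, n2}; color yellow → {n6}. Each edge has distinct colors on its endpoints.

4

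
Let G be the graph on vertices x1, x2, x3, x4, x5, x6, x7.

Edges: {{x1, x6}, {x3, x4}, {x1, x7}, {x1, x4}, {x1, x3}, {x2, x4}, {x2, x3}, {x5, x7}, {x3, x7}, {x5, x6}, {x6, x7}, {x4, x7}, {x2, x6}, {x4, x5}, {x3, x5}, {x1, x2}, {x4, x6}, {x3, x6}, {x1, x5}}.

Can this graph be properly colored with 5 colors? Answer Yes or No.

No

x1, x3, x4, x5, x6, x7 are mutually adjacent (a clique of size 6), so at least 6 colors are needed.
So 5 colors are not enough.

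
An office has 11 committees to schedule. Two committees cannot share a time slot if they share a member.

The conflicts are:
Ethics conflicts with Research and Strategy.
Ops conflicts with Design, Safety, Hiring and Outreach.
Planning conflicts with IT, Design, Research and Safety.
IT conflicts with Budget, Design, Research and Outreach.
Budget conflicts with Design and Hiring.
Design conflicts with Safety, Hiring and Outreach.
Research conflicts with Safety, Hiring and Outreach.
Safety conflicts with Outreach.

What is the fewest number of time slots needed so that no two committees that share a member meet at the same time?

4

Ops, Design, Safety, Outreach pairwise conflict, so at least 4 time slots are needed.
4 time slots suffice: time slot 1 → {Design, Research, Strategy}; time slot 2 → {Ethics, Planning, Hiring, Outreach}; time slot 3 → {IT, Safety}; time slot 4 → {Ops, Budget}. No two conflicting committees share a time slot.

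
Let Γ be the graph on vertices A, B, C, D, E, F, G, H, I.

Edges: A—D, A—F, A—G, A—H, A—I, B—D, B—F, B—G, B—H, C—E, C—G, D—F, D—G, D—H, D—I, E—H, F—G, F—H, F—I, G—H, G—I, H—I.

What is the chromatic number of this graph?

6

A, D, F, G, H, I form a clique, so at least 6 colors are needed.
6 colors suffice: A=6, B=5, C=1, D=4, E=2, F=3, G=2, H=1, I=5. No two adjacent vertices share a color.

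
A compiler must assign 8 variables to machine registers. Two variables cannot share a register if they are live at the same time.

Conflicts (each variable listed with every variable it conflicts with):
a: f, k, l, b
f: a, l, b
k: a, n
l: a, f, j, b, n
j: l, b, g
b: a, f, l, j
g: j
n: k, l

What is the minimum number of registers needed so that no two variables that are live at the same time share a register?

a, f, l, b are mutually in conflict, so at least 4 registers are needed.
4 registers suffice: a=2, f=4, k=1, l=1, j=2, b=3, g=1, n=2. Each listed conflict is separated.

4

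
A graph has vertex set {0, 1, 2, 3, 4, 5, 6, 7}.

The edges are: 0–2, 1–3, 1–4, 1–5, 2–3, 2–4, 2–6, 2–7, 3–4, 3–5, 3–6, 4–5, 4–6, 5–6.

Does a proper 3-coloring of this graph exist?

No

2, 3, 4, 6 are mutually adjacent (a clique of size 4), so at least 4 colors are needed.
So 3 colors are not enough.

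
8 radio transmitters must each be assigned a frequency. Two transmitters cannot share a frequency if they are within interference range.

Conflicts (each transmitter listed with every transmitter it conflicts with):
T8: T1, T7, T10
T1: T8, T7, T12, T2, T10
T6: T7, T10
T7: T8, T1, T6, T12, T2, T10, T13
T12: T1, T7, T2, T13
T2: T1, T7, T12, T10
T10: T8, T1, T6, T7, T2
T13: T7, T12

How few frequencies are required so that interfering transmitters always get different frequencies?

T1, T7, T12, T2 are mutually in conflict, so at least 4 frequencies are needed.
A valid assignment using 4 frequencies: T8=4, T1=2, T6=2, T7=1, T12=3, T2=4, T10=3, T13=2. Every pair that conflicts lands in different frequencies.

4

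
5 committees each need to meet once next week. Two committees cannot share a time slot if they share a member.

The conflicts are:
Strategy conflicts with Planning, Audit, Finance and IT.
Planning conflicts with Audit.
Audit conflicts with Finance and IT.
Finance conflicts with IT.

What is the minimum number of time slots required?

4

Strategy, Audit, Finance, IT are mutually in conflict, so at least 4 time slots are needed.
4 time slots suffice: time slot 1 → {Strategy}; time slot 2 → {Audit}; time slot 3 → {Planning, Finance}; time slot 4 → {IT}. Each listed conflict is separated.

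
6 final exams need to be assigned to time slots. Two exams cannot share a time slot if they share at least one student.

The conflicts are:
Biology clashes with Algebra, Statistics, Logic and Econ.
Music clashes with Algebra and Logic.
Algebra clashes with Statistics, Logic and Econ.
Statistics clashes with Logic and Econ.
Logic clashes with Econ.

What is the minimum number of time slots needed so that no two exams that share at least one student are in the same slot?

5

Biology, Algebra, Statistics, Logic, Econ are mutually in conflict, so at least 5 time slots are needed.
5 time slots suffice: Biology=4, Music=3, Algebra=1, Statistics=5, Logic=2, Econ=3. No two conflicting exams share a time slot.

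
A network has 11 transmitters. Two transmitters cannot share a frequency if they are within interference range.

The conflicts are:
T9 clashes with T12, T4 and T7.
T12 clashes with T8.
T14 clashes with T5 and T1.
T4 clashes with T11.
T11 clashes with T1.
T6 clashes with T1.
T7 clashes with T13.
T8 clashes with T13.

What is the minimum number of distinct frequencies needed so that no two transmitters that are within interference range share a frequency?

The cycle T13-T7-T9-T12-T8-T13 has odd length 5, so it cannot be 2-colored; at least 3 frequencies are needed.
3 frequencies suffice: frequency 1 → {T9, T8, T5, T1}; frequency 2 → {T12, T14, T11, T6, T13}; frequency 3 → {T4, T7}. Every pair that conflicts lands in different frequencies.

3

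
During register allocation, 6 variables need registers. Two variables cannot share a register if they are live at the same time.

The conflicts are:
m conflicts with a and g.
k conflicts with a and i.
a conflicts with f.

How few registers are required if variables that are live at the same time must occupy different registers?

2

m and g conflict, so at least 2 registers are needed.
A valid assignment using 2 registers: m=2, k=2, a=1, i=1, f=2, g=1. Every pair that conflicts lands in different registers.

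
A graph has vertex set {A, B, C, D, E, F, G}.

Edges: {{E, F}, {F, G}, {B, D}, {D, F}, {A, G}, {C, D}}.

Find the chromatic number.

2

E and F are adjacent, so at least 2 colors are needed.
2 colors suffice: color red → {A, B, C, F}; color blue → {D, E, G}. Every edge joins two different colors.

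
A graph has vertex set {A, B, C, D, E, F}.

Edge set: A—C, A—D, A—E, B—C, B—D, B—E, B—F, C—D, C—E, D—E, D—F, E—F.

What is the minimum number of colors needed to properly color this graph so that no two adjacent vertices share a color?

B, C, D, E form a clique, so at least 4 colors are needed.
4 colors suffice: color 1 → {D}; color 2 → {E}; color 3 → {A, B}; color 4 → {C, F}. No two adjacent vertices share a color.

4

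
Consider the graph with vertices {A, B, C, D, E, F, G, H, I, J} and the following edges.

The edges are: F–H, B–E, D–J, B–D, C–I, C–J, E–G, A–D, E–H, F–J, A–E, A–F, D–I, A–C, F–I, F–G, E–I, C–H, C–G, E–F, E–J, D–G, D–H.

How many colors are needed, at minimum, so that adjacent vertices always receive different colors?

E, F, H are mutually adjacent, so at least 3 colors are needed.
3 colors suffice: color 1 → {C, D, E}; color 2 → {B, F}; color 3 → {A, G, H, I, J}. No two adjacent vertices share a color.

3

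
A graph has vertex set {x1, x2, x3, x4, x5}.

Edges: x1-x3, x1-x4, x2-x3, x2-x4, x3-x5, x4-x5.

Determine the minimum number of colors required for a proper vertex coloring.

2

x2 and x3 are adjacent, so at least 2 colors are needed.
2 colors suffice: x1=2, x2=2, x3=1, x4=1, x5=2. Every edge joins two different colors.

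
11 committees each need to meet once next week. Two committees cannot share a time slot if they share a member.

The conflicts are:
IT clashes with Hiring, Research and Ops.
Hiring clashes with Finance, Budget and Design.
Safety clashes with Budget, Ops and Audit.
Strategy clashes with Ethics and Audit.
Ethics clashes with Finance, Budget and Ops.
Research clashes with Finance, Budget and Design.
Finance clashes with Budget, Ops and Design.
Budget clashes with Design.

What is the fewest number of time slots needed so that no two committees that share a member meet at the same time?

4

Research, Finance, Budget, Design all conflict with each other, so at least 4 time slots are needed.
4 time slots suffice: time slot 1 → {Strategy, Budget, Ops}; time slot 2 → {IT, Safety, Finance}; time slot 3 → {Ethics, Design, Audit}; time slot 4 → {Hiring, Research}. Every pair that conflicts lands in different time slots.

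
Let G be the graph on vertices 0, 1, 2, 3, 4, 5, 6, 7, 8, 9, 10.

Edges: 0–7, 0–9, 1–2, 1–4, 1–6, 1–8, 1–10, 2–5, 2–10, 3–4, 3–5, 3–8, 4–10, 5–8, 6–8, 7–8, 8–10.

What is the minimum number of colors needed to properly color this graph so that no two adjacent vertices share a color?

3

1, 4, 10 form a triangle, so at least 3 colors are needed.
A valid assignment using 3 colors: 0=a, 1=b, 2=a, 3=b, 4=a, 5=c, 6=c, 7=b, 8=a, 9=b, 10=c. Every edge joins two different colors.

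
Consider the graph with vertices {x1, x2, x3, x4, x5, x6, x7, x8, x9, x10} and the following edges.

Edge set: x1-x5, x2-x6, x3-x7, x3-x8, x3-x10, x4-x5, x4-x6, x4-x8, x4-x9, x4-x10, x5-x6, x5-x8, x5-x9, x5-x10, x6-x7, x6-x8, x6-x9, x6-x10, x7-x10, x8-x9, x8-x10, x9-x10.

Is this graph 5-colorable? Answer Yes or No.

x4, x5, x6, x8, x9, x10 are mutually adjacent (a clique of size 6), so at least 6 colors are needed.
So 5 colors are not enough.

No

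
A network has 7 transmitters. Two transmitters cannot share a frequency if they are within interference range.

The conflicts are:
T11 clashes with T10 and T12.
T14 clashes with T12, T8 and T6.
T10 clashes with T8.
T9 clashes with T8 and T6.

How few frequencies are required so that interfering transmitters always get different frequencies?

3

The cycle T14-T8-T10-T11-T12-T14 has odd length 5, so it cannot be 2-colored; at least 3 frequencies are needed.
3 frequencies suffice: frequency 1 → {T14, T10, T9}; frequency 2 → {T12, T8, T6}; frequency 3 → {T11}. Each listed conflict is separated.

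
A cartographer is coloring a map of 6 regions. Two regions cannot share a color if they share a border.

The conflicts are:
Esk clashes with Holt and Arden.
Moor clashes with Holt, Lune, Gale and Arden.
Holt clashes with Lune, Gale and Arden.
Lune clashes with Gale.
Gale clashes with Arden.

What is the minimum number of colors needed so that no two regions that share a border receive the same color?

Moor, Holt, Gale, Arden are mutually in conflict, so at least 4 colors are needed.
4 colors suffice: color 1 → {Holt}; color 2 → {Esk, Moor}; color 3 → {Lune, Arden}; color 4 → {Gale}. Every pair that conflicts lands in different colors.

4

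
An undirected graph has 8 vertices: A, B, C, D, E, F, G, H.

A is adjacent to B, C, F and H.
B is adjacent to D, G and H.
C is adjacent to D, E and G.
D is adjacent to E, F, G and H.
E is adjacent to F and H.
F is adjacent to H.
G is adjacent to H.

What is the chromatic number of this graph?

B, D, G, H are mutually adjacent (a clique of size 4), so at least 4 colors are needed.
A valid assignment using 4 colors: A=red, B=yellow, C=blue, D=red, E=yellow, F=green, G=green, H=blue. Each edge has distinct colors on its endpoints.

4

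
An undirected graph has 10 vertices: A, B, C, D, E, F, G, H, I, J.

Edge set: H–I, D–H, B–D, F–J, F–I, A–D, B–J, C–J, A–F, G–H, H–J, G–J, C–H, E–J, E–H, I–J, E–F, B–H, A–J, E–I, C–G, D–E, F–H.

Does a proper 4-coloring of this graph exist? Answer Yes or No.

E, F, H, I, J are mutually adjacent (a clique of size 5), so at least 5 colors are needed.
So 4 colors are not enough.

No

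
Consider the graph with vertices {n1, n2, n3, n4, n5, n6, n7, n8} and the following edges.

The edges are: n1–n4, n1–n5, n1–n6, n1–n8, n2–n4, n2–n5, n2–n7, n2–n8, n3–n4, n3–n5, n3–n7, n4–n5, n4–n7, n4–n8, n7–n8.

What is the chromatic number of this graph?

4

n2, n4, n7, n8 form a clique, so at least 4 colors are needed.
4 colors suffice: n1=3, n2=3, n3=3, n4=1, n5=2, n6=1, n7=2, n8=4. Every edge joins two different colors.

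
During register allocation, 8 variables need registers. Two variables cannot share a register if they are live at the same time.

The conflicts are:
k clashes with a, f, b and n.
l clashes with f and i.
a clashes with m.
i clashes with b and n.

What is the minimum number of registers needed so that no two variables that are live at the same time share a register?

3

The cycle l-f-k-b-i-l has odd length 5, so it cannot be 2-colored; at least 3 registers are needed.
A valid assignment using 3 registers: k=1, l=3, a=2, f=2, m=1, i=1, b=2, n=2. Each listed conflict is separated.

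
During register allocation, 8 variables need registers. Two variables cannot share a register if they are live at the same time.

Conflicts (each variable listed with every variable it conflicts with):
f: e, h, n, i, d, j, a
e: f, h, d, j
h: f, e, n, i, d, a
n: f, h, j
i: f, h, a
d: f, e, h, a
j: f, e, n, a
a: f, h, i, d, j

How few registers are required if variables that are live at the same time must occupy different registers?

4

f, h, i, a all conflict with each other, so at least 4 registers are needed.
4 registers suffice: register 1 → {f}; register 2 → {h, j}; register 3 → {e, n, a}; register 4 → {i, d}. No two conflicting variables share a register.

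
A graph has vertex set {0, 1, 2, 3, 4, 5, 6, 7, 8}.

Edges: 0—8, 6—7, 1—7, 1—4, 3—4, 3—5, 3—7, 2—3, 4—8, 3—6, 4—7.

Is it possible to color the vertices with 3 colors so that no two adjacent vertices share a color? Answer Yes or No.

Yes

The chromatic number is 3. 1, 4, 7 are pairwise adjacent, so at least 3 colors are needed.
One proper 3-coloring: 0=b, 1=a, 2=b, 3=a, 4=b, 5=b, 6=b, 7=c, 8=a.
That is already a proper 3-coloring.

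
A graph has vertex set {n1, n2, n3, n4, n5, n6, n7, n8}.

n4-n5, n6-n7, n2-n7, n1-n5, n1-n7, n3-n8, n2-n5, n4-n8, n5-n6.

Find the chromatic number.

2

n1 and n7 are adjacent, so at least 2 colors are needed.
2 colors suffice: color 1 → {n5, n7, n8}; color 2 → {n1, n2, n3, n4, n6}. Every edge joins two different colors.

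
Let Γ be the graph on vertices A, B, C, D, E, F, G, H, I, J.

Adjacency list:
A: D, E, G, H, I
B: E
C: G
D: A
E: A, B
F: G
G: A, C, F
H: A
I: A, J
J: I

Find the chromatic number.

2

A and H are adjacent, so at least 2 colors are needed.
2 colors suffice: color 1 → {A, B, C, F, J}; color 2 → {D, E, G, H, I}. Every edge joins two different colors.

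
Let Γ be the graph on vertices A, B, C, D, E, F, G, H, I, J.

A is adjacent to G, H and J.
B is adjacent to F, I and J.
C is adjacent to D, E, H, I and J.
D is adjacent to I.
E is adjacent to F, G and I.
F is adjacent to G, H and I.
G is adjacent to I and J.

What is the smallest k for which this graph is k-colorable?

4

E, F, G, I form a clique, so at least 4 colors are needed.
4 colors suffice: color 1 → {H, I, J}; color 2 → {A, C, F}; color 3 → {B, D, G}; color 4 → {E}. Every edge joins two different colors.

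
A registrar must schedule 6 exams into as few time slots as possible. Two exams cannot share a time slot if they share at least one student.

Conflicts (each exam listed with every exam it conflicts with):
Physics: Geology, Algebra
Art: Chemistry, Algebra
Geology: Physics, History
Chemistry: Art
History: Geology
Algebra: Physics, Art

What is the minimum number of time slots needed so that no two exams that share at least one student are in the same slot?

Art and Chemistry conflict, so at least 2 time slots are needed.
A valid assignment using 2 time slots: Physics=2, Art=2, Geology=1, Chemistry=1, History=2, Algebra=1. Each listed conflict is separated.

2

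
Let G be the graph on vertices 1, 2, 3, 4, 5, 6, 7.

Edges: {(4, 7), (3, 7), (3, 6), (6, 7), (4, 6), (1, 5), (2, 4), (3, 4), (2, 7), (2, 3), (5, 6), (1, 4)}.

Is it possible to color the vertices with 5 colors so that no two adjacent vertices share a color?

The chromatic number is 4. 3, 4, 6, 7 form a clique, so at least 4 colors are needed.
4 colors suffice: color red → {4, 5}; color blue → {1, 7}; color green → {2, 6}; color yellow → {3}.
Since 5 ≥ 4, a proper 5-coloring certainly exists.

Yes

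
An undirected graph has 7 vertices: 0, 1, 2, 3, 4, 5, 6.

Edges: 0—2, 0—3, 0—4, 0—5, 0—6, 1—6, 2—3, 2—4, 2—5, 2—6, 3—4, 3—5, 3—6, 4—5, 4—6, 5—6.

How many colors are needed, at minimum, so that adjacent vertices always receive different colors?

6

0, 2, 3, 4, 5, 6 are pairwise adjacent (a clique of size 6), so at least 6 colors are needed.
6 colors suffice: color a → {6}; color b → {1, 5}; color c → {4}; color d → {2}; color e → {0}; color f → {3}. Each edge has distinct colors on its endpoints.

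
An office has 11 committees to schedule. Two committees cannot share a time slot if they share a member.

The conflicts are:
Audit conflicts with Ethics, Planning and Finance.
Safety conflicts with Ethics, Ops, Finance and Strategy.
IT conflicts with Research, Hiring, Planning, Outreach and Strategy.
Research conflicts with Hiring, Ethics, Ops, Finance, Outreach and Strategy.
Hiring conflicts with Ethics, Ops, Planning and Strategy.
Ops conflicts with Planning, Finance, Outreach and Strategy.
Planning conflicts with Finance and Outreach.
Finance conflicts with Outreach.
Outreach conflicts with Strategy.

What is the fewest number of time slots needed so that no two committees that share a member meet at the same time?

4

IT, Research, Hiring, Strategy pairwise conflict, so at least 4 time slots are needed.
4 time slots suffice: time slot 1 → {Safety, Research, Planning}; time slot 2 → {IT, Ethics, Ops}; time slot 3 → {Audit, Hiring, Outreach}; time slot 4 → {Finance, Strategy}. Each listed conflict is separated.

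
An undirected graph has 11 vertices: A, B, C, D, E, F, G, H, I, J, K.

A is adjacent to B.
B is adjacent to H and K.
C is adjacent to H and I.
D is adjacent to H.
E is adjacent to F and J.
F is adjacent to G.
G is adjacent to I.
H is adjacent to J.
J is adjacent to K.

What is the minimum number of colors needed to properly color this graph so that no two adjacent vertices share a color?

The cycle F-E-J-H-C-I-G-F has odd length 7, so it cannot be 2-colored; at least 3 colors are needed.
A valid assignment using 3 colors: A=1, B=2, C=2, D=2, E=1, F=3, G=2, H=1, I=1, J=2, K=1. Every edge joins two different colors.

3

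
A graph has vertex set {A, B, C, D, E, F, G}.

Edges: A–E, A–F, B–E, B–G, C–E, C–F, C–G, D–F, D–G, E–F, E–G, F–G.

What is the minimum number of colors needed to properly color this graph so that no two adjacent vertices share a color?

C, E, F, G are mutually adjacent (a clique of size 4), so at least 4 colors are needed.
4 colors suffice: color red → {D, E}; color blue → {B, F}; color green → {A, G}; color yellow → {C}. Each edge has distinct colors on its endpoints.

4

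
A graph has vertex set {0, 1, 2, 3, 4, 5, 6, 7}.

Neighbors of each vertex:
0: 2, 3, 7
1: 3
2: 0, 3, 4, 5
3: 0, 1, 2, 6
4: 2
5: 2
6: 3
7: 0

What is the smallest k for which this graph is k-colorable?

0, 2, 3 are mutually adjacent, so at least 3 colors are needed.
3 colors suffice: color red → {1, 2, 6, 7}; color blue → {3, 4, 5}; color green → {0}. Each edge has distinct colors on its endpoints.

3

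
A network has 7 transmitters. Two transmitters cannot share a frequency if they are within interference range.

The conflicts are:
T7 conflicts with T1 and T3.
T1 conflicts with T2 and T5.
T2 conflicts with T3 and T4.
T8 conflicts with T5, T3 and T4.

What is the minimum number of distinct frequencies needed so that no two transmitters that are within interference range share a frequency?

3

The cycle T1-T2-T3-T8-T5-T1 has odd length 5, so it cannot be 2-colored; at least 3 frequencies are needed.
3 frequencies suffice: T7=2, T1=1, T2=2, T8=2, T5=3, T3=1, T4=1. No two conflicting transmitters share a frequency.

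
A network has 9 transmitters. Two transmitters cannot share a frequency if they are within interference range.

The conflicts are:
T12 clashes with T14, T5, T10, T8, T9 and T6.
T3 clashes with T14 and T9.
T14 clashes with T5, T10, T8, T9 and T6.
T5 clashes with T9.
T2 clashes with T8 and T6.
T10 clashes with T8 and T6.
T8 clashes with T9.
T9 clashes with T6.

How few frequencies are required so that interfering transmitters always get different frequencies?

4

T12, T14, T10, T6 pairwise conflict, so at least 4 frequencies are needed.
4 frequencies suffice: frequency 1 → {T14, T2}; frequency 2 → {T12, T3}; frequency 3 → {T10, T9}; frequency 4 → {T5, T8, T6}. Every pair that conflicts lands in different frequencies.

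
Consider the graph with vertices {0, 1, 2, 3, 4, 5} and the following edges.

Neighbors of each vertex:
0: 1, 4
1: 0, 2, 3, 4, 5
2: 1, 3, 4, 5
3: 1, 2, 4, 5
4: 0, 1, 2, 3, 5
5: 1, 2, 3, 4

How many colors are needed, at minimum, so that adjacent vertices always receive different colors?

5

1, 2, 3, 4, 5 are mutually adjacent (a clique of size 5), so at least 5 colors are needed.
One proper 5-coloring: 0=green, 1=red, 2=purple, 3=green, 4=blue, 5=yellow. Every edge joins two different colors.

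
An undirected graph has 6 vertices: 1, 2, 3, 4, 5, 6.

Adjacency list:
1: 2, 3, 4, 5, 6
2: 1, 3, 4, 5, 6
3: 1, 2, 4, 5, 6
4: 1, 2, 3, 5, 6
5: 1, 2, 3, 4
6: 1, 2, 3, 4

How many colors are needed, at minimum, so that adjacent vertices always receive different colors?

5

1, 2, 3, 4, 6 are mutually adjacent (a clique of size 5), so at least 5 colors are needed.
5 colors suffice: color a → {3}; color b → {4}; color c → {1}; color d → {2}; color e → {5, 6}. Every edge joins two different colors.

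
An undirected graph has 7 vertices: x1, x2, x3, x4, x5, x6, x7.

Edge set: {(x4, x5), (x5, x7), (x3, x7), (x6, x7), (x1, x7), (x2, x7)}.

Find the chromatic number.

x3 and x7 are adjacent, so at least 2 colors are needed.
One proper 2-coloring: x1=2, x2=2, x3=2, x4=1, x5=2, x6=2, x7=1. No two adjacent vertices share a color.

2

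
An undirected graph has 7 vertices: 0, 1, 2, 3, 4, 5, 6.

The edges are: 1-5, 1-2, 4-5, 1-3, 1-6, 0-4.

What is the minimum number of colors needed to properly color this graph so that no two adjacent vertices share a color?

1 and 5 are adjacent, so at least 2 colors are needed.
A valid assignment using 2 colors: 0=blue, 1=red, 2=blue, 3=blue, 4=red, 5=blue, 6=blue. Every edge joins two different colors.

2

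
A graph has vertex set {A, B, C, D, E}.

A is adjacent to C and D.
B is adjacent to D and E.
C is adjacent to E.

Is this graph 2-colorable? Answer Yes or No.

No

The cycle D-B-E-C-A-D has odd length 5, so it cannot be 2-colored; at least 3 colors are needed.
So 2 colors are not enough.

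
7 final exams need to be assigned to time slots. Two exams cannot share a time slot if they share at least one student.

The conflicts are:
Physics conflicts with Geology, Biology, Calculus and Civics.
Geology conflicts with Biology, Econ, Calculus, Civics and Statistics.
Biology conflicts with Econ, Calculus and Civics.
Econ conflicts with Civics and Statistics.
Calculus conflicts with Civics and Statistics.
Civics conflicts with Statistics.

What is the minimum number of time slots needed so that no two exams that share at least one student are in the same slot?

Physics, Geology, Biology, Calculus, Civics pairwise conflict, so at least 5 time slots are needed.
5 time slots suffice: Physics=5, Geology=1, Biology=3, Econ=4, Calculus=4, Civics=2, Statistics=3. No two conflicting exams share a time slot.

5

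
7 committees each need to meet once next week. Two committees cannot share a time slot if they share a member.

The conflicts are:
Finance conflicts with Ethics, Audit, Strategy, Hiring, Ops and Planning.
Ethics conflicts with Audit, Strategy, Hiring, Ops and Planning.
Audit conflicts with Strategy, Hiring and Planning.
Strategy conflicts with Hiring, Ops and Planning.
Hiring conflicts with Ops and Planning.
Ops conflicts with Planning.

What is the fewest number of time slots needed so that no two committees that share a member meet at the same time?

Finance, Ethics, Audit, Strategy, Hiring, Planning all conflict with each other, so at least 6 time slots are needed.
6 time slots suffice: time slot 1 → {Hiring}; time slot 2 → {Finance}; time slot 3 → {Ethics}; time slot 4 → {Strategy}; time slot 5 → {Planning}; time slot 6 → {Audit, Ops}. No two conflicting committees share a time slot.

6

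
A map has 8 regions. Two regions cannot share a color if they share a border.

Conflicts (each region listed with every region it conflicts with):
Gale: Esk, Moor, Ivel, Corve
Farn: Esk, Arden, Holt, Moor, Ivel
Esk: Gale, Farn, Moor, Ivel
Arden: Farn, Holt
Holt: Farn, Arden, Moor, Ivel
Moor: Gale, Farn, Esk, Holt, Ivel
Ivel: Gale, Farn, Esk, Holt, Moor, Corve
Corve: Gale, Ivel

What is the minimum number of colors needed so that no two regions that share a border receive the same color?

Farn, Esk, Moor, Ivel are mutually in conflict, so at least 4 colors are needed.
One proper 4-coloring: Gale=2, Farn=2, Esk=4, Arden=1, Holt=4, Moor=3, Ivel=1, Corve=3. No two conflicting regions share a color.

4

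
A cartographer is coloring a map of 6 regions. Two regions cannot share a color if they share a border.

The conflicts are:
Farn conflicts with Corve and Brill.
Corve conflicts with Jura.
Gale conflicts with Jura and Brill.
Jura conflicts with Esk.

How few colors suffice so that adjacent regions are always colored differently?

3

The cycle Jura-Corve-Farn-Brill-Gale-Jura has odd length 5, so it cannot be 2-colored; at least 3 colors are needed.
One proper 3-coloring: Farn=1, Corve=2, Gale=3, Jura=1, Esk=2, Brill=2. Each listed conflict is separated.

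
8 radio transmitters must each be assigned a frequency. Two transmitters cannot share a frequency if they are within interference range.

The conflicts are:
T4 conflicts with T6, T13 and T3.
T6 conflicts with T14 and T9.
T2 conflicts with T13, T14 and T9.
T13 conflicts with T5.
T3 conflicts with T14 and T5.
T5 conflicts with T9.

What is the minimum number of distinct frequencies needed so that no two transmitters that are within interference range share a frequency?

3

The cycle T4-T3-T14-T2-T13-T4 has odd length 5, so it cannot be 2-colored; at least 3 frequencies are needed.
3 frequencies suffice: frequency 1 → {T4, T14, T9}; frequency 2 → {T6, T13, T3}; frequency 3 → {T2, T5}. Each listed conflict is separated.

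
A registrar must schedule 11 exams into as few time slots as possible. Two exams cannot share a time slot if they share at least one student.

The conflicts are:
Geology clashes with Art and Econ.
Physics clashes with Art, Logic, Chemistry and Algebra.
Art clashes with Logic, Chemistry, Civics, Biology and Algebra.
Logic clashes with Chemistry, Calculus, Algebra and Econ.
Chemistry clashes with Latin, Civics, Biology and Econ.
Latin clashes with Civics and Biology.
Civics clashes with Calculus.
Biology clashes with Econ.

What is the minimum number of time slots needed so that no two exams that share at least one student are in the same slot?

4

Physics, Art, Logic, Algebra pairwise conflict, so at least 4 time slots are needed.
4 time slots suffice: time slot 1 → {Art, Latin, Calculus, Econ}; time slot 2 → {Geology, Chemistry, Algebra}; time slot 3 → {Logic, Civics, Biology}; time slot 4 → {Physics}. Every pair that conflicts lands in different time slots.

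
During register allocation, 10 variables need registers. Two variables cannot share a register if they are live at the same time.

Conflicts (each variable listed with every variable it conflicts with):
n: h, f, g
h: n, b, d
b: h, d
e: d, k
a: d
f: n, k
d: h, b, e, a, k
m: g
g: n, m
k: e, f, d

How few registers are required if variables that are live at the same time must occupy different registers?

h, b, d all conflict with each other, so at least 3 registers are needed.
Using 3 registers: n=1, h=2, b=3, e=3, a=2, f=3, d=1, m=1, g=2, k=2. Each listed conflict is separated.

3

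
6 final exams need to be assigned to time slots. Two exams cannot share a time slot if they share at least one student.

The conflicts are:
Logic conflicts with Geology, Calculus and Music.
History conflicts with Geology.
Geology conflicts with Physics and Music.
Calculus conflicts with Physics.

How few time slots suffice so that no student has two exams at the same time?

3

Logic, Geology, Music all conflict with each other, so at least 3 time slots are needed.
3 time slots suffice: time slot 1 → {Geology, Calculus}; time slot 2 → {Logic, History, Physics}; time slot 3 → {Music}. Each listed conflict is separated.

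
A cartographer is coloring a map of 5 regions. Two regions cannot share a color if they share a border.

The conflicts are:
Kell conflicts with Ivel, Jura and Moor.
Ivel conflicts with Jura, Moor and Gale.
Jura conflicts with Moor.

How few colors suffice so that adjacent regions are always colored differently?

4

Kell, Ivel, Jura, Moor are mutually in conflict, so at least 4 colors are needed.
4 colors suffice: color 1 → {Ivel}; color 2 → {Kell, Gale}; color 3 → {Jura}; color 4 → {Moor}. Each listed conflict is separated.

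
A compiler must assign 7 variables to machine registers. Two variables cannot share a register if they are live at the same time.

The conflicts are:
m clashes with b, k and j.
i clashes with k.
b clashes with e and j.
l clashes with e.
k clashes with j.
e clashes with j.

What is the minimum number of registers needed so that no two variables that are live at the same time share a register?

b, e, j all conflict with each other, so at least 3 registers are needed.
3 registers suffice: m=2, i=1, b=3, l=1, k=3, e=2, j=1. No two conflicting variables share a register.

3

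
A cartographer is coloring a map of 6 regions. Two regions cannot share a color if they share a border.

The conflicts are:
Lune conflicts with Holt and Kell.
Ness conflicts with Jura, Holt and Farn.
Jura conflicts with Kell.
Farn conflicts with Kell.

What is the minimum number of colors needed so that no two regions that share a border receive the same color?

3

The cycle Farn-Ness-Holt-Lune-Kell-Farn has odd length 5, so it cannot be 2-colored; at least 3 colors are needed.
3 colors suffice: color 1 → {Ness, Kell}; color 2 → {Jura, Holt, Farn}; color 3 → {Lune}. Every pair that conflicts lands in different colors.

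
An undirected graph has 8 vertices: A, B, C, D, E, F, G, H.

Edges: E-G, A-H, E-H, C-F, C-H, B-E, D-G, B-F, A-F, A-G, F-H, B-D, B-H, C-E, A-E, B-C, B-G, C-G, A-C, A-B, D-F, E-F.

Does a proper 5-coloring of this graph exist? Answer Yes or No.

No

A, B, C, E, F, H form a clique, so at least 6 colors are needed.
So 5 colors are not enough.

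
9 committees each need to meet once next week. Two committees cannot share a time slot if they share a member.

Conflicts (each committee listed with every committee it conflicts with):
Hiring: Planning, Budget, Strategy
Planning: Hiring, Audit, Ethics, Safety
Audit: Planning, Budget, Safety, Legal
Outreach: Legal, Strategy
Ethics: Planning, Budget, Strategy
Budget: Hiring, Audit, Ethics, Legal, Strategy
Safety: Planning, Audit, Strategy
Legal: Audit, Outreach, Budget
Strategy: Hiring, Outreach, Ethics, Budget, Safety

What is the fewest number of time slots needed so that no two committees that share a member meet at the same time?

3

Hiring, Budget, Strategy all conflict with each other, so at least 3 time slots are needed.
3 time slots suffice: time slot 1 → {Planning, Legal, Strategy}; time slot 2 → {Outreach, Budget, Safety}; time slot 3 → {Hiring, Audit, Ethics}. Every pair that conflicts lands in different time slots.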